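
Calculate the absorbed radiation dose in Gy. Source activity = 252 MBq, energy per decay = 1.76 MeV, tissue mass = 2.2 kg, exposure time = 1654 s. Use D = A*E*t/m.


A = 252 MBq = 2.5200e+08 Bq
E = 1.76 MeV = 2.81952e-13 J
D = A*E*t/m = 2.5200e+08*2.81952e-13*1654/2.2
D = 0.05342 Gy


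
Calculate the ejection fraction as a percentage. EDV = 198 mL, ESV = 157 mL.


SV = EDV - ESV = 198 - 157 = 41 mL
EF = SV/EDV * 100 = 41/198 * 100
EF = 20.71%


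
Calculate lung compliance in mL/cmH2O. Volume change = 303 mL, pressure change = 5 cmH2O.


C = dV / dP
C = 303 / 5
C = 60.6 mL/cmH2O


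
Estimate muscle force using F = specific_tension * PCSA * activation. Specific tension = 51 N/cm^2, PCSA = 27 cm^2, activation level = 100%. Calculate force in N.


F = sigma * PCSA * activation
F = 51 * 27 * 1
F = 1377 N


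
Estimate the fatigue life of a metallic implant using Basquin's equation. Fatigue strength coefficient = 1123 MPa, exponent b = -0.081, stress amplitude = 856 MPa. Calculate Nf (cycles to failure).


sigma_a = sigma_f' * (2Nf)^b
2Nf = (sigma_a/sigma_f')^(1/b)
2Nf = (856/1123)^(1/-0.081)
2Nf = 28.551539
Nf = 14.28


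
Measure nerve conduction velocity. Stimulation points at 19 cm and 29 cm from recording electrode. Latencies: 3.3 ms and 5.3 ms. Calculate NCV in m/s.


Distance = (29 - 19) / 100 = 0.1 m
dt = (5.3 - 3.3) / 1000 = 0.002 s
NCV = dist / dt = 50 m/s


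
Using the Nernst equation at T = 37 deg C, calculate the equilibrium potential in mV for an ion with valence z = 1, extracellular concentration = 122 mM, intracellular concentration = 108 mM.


E = (RT/(zF)) * ln(C_out/C_in)
T = 37 + 273.15 = 310.15 K
E = (8.314 * 310.15 / (1 * 96485)) * ln(122/108)
E = 3.258 mV


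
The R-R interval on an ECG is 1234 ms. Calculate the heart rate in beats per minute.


HR = 60 / RR_interval(s)
RR = 1234 ms = 1.234 s
HR = 60 / 1.234 = 48.62 bpm


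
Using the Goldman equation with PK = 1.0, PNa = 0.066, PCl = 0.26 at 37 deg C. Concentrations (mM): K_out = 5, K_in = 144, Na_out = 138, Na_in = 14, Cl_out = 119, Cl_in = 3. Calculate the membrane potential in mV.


Vm = (RT/F)*ln((PK*Ko + PNa*Nao + PCl*Cli)/(PK*Ki + PNa*Nai + PCl*Clo))
Numer = 14.888, Denom = 175.864
Vm = -65.99 mV


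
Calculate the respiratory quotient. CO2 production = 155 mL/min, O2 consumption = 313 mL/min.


RQ = VCO2 / VO2
RQ = 155 / 313
RQ = 0.4952


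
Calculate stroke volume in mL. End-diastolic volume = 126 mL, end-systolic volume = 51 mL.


SV = EDV - ESV
SV = 126 - 51
SV = 75 mL


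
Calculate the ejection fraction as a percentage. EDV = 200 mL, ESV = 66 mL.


SV = EDV - ESV = 200 - 66 = 134 mL
EF = SV/EDV * 100 = 134/200 * 100
EF = 67%


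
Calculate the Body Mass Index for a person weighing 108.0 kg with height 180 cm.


BMI = weight / height^2
height = 180 cm = 1.8 m
BMI = 108.0 / 1.8^2
BMI = 33.33 kg/m^2


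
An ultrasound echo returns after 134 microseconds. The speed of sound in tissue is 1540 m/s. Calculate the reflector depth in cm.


depth = c * t / 2
t = 134 us = 1.3400e-04 s
depth = 1540 * 1.3400e-04 / 2
depth = 0.10318 m = 10.318 cm


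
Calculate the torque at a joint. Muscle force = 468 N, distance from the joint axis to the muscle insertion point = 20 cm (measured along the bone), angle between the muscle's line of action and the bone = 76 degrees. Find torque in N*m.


Torque = F * d * sin(theta)   (moment arm = d*sin(theta))
d = 20 cm = 0.2 m
Torque = 468 * 0.2 * sin(76)
Torque = 90.82 N*m


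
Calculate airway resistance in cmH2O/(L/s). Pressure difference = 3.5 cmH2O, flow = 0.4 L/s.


R = dP / flow
R = 3.5 / 0.4
R = 8.75 cmH2O/(L/s)


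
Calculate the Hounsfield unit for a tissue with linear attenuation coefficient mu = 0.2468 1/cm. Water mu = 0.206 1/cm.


HU = ((mu_tissue - mu_water) / mu_water) * 1000
HU = ((0.2468 - 0.206) / 0.206) * 1000
HU = 198.1


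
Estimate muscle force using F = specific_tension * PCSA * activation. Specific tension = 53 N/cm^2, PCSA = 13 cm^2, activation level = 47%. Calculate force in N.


F = sigma * PCSA * activation
F = 53 * 13 * 0.47
F = 323.8 N


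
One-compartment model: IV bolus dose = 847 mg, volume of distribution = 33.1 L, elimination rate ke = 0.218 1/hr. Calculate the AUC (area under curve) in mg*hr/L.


C0 = Dose/Vd = 847/33.1 = 25.5891 mg/L
AUC = C0/ke = 25.5891/0.218
AUC = 117.4 mg*hr/L


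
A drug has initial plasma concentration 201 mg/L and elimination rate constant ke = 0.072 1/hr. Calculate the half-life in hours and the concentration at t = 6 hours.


t_half = ln(2) / ke = 0.693147 / 0.072 = 9.627 hr
C(t) = C0 * exp(-ke*t) = 201 * exp(-0.072*6)
C(6) = 130.5 mg/L


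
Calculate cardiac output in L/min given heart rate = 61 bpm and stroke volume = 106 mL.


CO = HR * SV
CO = 61 * 106 / 1000
CO = 6.466 L/min


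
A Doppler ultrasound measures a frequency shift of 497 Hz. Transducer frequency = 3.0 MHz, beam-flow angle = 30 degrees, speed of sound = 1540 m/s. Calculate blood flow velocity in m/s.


v = fd * c / (2 * f0 * cos(theta))
v = 497 * 1540 / (2 * 3.0000e+06 * cos(30))
v = 0.1473 m/s


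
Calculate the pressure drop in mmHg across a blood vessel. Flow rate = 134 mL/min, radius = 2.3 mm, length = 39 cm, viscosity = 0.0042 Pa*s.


dP = 8*mu*L*Q / (pi*r^4)
Q = 134 mL/min = 2.23333e-06 m^3/s
dP = 332.886 Pa = 332.886 / 133.322 mmHg = 2.497 mmHg


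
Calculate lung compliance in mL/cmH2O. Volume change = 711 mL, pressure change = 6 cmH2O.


C = dV / dP
C = 711 / 6
C = 118.5 mL/cmH2O


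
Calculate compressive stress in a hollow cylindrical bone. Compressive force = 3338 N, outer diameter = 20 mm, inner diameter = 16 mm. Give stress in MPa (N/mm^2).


A = pi*(r_o^2 - r_i^2)
r_o = 10 mm, r_i = 8 mm
A = 113.097 mm^2
sigma = F/A = 3338 / 113.097
sigma = 29.51 MPa


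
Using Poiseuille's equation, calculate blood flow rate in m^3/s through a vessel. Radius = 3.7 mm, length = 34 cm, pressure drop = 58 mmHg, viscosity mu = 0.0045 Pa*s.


Q = pi*r^4*dP / (8*mu*L)
r = 0.0037 m, L = 0.34 m
dP = 58 mmHg = 7732.676 Pa
Q = 3.7197e-04 m^3/s


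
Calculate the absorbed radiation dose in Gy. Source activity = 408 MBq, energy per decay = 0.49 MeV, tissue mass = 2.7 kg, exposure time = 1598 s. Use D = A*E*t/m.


A = 408 MBq = 4.0800e+08 Bq
E = 0.49 MeV = 7.8498e-14 J
D = A*E*t/m = 4.0800e+08*7.8498e-14*1598/2.7
D = 0.01896 Gy


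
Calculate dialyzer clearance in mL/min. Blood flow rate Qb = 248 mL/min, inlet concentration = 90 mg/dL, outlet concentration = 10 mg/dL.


K = Qb * (Cb_in - Cb_out) / Cb_in
K = 248 * (90 - 10) / 90
K = 220.4 mL/min


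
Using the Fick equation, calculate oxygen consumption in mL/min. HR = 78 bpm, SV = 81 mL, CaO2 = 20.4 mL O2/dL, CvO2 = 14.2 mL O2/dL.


CO = HR*SV = 78*81/1000 = 6.318 L/min
a-v O2 diff = 20.4 - 14.2 = 6.2 mL/dL
VO2 = CO * (CaO2-CvO2) * 10 dL/L
VO2 = 6.318 * 6.2 * 10
VO2 = 391.7 mL/min


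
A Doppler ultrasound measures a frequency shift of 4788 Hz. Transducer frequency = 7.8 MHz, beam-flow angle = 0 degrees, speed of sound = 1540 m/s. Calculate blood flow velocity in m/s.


v = fd * c / (2 * f0 * cos(theta))
v = 4788 * 1540 / (2 * 7.8000e+06 * cos(0))
v = 0.4727 m/s


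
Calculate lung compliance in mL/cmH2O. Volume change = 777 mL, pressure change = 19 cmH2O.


C = dV / dP
C = 777 / 19
C = 40.89 mL/cmH2O


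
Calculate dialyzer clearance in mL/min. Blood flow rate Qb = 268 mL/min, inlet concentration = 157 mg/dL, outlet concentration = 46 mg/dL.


K = Qb * (Cb_in - Cb_out) / Cb_in
K = 268 * (157 - 46) / 157
K = 189.5 mL/min


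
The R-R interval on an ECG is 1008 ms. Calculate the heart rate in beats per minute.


HR = 60 / RR_interval(s)
RR = 1008 ms = 1.008 s
HR = 60 / 1.008 = 59.52 bpm


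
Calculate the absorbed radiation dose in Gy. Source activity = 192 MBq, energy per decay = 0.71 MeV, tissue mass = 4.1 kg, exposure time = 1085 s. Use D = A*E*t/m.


A = 192 MBq = 1.9200e+08 Bq
E = 0.71 MeV = 1.13742e-13 J
D = A*E*t/m = 1.9200e+08*1.13742e-13*1085/4.1
D = 0.005779 Gy


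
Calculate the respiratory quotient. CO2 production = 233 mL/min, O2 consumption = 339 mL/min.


RQ = VCO2 / VO2
RQ = 233 / 339
RQ = 0.6873


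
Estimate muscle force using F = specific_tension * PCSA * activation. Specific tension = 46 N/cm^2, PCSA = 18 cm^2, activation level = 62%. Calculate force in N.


F = sigma * PCSA * activation
F = 46 * 18 * 0.62
F = 513.4 N


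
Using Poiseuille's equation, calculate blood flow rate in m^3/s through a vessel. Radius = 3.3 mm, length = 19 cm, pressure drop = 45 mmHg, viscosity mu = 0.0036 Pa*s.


Q = pi*r^4*dP / (8*mu*L)
r = 0.0033 m, L = 0.19 m
dP = 45 mmHg = 5999.49 Pa
Q = 4.0848e-04 m^3/s


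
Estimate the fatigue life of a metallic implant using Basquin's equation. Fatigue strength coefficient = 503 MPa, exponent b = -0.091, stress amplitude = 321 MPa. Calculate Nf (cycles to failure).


sigma_a = sigma_f' * (2Nf)^b
2Nf = (sigma_a/sigma_f')^(1/b)
2Nf = (321/503)^(1/-0.091)
2Nf = 139.17106
Nf = 69.59


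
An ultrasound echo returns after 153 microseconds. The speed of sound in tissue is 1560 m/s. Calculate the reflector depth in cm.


depth = c * t / 2
t = 153 us = 1.5300e-04 s
depth = 1560 * 1.5300e-04 / 2
depth = 0.11934 m = 11.934 cm


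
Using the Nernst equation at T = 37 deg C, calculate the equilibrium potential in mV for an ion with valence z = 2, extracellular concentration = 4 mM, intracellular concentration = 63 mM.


E = (RT/(zF)) * ln(C_out/C_in)
T = 37 + 273.15 = 310.15 K
E = (8.314 * 310.15 / (2 * 96485)) * ln(4/63)
E = -36.84 mV


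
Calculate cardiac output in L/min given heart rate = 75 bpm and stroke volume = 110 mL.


CO = HR * SV
CO = 75 * 110 / 1000
CO = 8.25 L/min


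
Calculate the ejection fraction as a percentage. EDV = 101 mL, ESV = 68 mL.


SV = EDV - ESV = 101 - 68 = 33 mL
EF = SV/EDV * 100 = 33/101 * 100
EF = 32.67%


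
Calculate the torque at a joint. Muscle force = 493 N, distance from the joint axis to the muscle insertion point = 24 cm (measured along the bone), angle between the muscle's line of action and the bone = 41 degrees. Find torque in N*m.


Torque = F * d * sin(theta)   (moment arm = d*sin(theta))
d = 24 cm = 0.24 m
Torque = 493 * 0.24 * sin(41)
Torque = 77.62 N*m


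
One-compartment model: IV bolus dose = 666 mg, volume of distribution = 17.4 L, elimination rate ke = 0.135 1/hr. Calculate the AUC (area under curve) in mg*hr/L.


C0 = Dose/Vd = 666/17.4 = 38.2759 mg/L
AUC = C0/ke = 38.2759/0.135
AUC = 283.5 mg*hr/L


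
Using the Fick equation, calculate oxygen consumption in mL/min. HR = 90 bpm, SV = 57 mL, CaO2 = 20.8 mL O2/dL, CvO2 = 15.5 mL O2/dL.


CO = HR*SV = 90*57/1000 = 5.13 L/min
a-v O2 diff = 20.8 - 15.5 = 5.3 mL/dL
VO2 = CO * (CaO2-CvO2) * 10 dL/L
VO2 = 5.13 * 5.3 * 10
VO2 = 271.9 mL/min


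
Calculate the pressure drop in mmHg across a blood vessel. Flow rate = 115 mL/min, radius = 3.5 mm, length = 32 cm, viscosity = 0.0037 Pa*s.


dP = 8*mu*L*Q / (pi*r^4)
Q = 115 mL/min = 1.91667e-06 m^3/s
dP = 38.5094 Pa = 38.5094 / 133.322 mmHg = 0.2888 mmHg


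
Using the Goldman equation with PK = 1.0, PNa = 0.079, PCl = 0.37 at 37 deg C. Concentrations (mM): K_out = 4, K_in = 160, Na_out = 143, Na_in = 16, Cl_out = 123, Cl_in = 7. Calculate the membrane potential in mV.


Vm = (RT/F)*ln((PK*Ko + PNa*Nao + PCl*Cli)/(PK*Ki + PNa*Nai + PCl*Clo))
Numer = 17.887, Denom = 206.774
Vm = -65.41 mV


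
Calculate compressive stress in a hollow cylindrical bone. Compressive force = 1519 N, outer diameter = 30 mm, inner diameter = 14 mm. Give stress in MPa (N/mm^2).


A = pi*(r_o^2 - r_i^2)
r_o = 15 mm, r_i = 7 mm
A = 552.92 mm^2
sigma = F/A = 1519 / 552.92
sigma = 2.747 MPa


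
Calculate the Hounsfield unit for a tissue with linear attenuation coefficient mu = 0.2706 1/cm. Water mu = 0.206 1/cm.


HU = ((mu_tissue - mu_water) / mu_water) * 1000
HU = ((0.2706 - 0.206) / 0.206) * 1000
HU = 313.6


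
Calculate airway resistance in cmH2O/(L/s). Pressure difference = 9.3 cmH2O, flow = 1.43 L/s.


R = dP / flow
R = 9.3 / 1.43
R = 6.503 cmH2O/(L/s)


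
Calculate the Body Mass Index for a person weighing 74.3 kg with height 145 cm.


BMI = weight / height^2
height = 145 cm = 1.45 m
BMI = 74.3 / 1.45^2
BMI = 35.34 kg/m^2


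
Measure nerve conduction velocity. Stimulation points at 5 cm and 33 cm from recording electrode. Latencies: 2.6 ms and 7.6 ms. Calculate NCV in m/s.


Distance = (33 - 5) / 100 = 0.28 m
dt = (7.6 - 2.6) / 1000 = 0.005 s
NCV = dist / dt = 56 m/s


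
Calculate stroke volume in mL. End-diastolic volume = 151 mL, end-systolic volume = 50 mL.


SV = EDV - ESV
SV = 151 - 50
SV = 101 mL


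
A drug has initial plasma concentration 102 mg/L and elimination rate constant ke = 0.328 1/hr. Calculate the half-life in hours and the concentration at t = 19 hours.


t_half = ln(2) / ke = 0.693147 / 0.328 = 2.113 hr
C(t) = C0 * exp(-ke*t) = 102 * exp(-0.328*19)
C(19) = 0.2005 mg/L


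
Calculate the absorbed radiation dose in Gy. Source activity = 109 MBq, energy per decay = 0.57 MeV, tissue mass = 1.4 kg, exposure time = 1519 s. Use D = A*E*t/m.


A = 109 MBq = 1.0900e+08 Bq
E = 0.57 MeV = 9.1314e-14 J
D = A*E*t/m = 1.0900e+08*9.1314e-14*1519/1.4
D = 0.0108 Gy


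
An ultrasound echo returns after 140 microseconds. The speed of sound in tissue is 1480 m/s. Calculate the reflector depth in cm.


depth = c * t / 2
t = 140 us = 1.4000e-04 s
depth = 1480 * 1.4000e-04 / 2
depth = 0.1036 m = 10.36 cm


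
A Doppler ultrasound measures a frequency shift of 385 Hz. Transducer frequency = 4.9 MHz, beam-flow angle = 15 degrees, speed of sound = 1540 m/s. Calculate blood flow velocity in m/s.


v = fd * c / (2 * f0 * cos(theta))
v = 385 * 1540 / (2 * 4.9000e+06 * cos(15))
v = 0.06263 m/s


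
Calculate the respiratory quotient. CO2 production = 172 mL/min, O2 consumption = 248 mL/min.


RQ = VCO2 / VO2
RQ = 172 / 248
RQ = 0.6935


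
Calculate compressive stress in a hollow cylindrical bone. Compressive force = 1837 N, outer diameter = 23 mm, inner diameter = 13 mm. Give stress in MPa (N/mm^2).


A = pi*(r_o^2 - r_i^2)
r_o = 11.5 mm, r_i = 6.5 mm
A = 282.743 mm^2
sigma = F/A = 1837 / 282.743
sigma = 6.497 MPa


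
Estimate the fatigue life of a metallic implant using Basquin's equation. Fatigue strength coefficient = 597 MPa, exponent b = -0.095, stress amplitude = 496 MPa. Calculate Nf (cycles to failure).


sigma_a = sigma_f' * (2Nf)^b
2Nf = (sigma_a/sigma_f')^(1/b)
2Nf = (496/597)^(1/-0.095)
2Nf = 7.0354374
Nf = 3.518


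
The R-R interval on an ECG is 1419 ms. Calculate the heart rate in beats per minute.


HR = 60 / RR_interval(s)
RR = 1419 ms = 1.419 s
HR = 60 / 1.419 = 42.28 bpm


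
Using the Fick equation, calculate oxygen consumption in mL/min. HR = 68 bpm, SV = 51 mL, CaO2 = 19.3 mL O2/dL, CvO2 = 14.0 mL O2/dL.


CO = HR*SV = 68*51/1000 = 3.468 L/min
a-v O2 diff = 19.3 - 14.0 = 5.3 mL/dL
VO2 = CO * (CaO2-CvO2) * 10 dL/L
VO2 = 3.468 * 5.3 * 10
VO2 = 183.8 mL/min


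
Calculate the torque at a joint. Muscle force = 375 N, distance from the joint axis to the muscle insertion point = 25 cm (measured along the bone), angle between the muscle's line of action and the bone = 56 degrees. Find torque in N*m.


Torque = F * d * sin(theta)   (moment arm = d*sin(theta))
d = 25 cm = 0.25 m
Torque = 375 * 0.25 * sin(56)
Torque = 77.72 N*m


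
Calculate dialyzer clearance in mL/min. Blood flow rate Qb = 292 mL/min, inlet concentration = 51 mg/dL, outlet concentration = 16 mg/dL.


K = Qb * (Cb_in - Cb_out) / Cb_in
K = 292 * (51 - 16) / 51
K = 200.4 mL/min


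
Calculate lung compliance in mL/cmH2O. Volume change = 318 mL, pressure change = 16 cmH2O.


C = dV / dP
C = 318 / 16
C = 19.88 mL/cmH2O


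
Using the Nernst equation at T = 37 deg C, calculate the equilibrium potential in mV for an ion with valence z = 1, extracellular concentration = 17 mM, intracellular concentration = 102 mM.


E = (RT/(zF)) * ln(C_out/C_in)
T = 37 + 273.15 = 310.15 K
E = (8.314 * 310.15 / (1 * 96485)) * ln(17/102)
E = -47.89 mV


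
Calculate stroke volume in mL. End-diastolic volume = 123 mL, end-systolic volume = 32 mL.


SV = EDV - ESV
SV = 123 - 32
SV = 91 mL


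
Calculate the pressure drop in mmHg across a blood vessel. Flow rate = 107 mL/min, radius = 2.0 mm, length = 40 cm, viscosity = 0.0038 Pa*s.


dP = 8*mu*L*Q / (pi*r^4)
Q = 107 mL/min = 1.78333e-06 m^3/s
dP = 431.415 Pa = 431.415 / 133.322 mmHg = 3.236 mmHg


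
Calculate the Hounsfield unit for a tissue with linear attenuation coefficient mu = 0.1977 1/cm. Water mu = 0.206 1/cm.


HU = ((mu_tissue - mu_water) / mu_water) * 1000
HU = ((0.1977 - 0.206) / 0.206) * 1000
HU = -40.29


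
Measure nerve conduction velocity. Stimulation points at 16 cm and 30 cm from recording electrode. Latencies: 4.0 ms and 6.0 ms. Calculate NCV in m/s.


Distance = (30 - 16) / 100 = 0.14 m
dt = (6.0 - 4.0) / 1000 = 0.002 s
NCV = dist / dt = 70 m/s


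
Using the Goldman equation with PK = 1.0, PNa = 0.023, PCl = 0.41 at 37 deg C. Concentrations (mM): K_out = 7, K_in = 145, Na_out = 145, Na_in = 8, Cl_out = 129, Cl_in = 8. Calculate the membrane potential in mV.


Vm = (RT/F)*ln((PK*Ko + PNa*Nao + PCl*Cli)/(PK*Ki + PNa*Nai + PCl*Clo))
Numer = 13.615, Denom = 198.074
Vm = -71.56 mV


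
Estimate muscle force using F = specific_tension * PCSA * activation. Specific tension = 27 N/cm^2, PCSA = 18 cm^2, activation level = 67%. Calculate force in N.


F = sigma * PCSA * activation
F = 27 * 18 * 0.67
F = 325.6 N


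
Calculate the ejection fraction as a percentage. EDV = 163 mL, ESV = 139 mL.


SV = EDV - ESV = 163 - 139 = 24 mL
EF = SV/EDV * 100 = 24/163 * 100
EF = 14.72%


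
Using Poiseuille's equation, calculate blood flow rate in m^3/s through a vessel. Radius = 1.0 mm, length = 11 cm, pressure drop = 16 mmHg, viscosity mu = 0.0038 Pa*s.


Q = pi*r^4*dP / (8*mu*L)
r = 0.001 m, L = 0.11 m
dP = 16 mmHg = 2133.152 Pa
Q = 2.0040e-06 m^3/s


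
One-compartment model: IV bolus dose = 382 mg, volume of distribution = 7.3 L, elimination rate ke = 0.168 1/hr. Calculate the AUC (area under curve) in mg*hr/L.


C0 = Dose/Vd = 382/7.3 = 52.3288 mg/L
AUC = C0/ke = 52.3288/0.168
AUC = 311.5 mg*hr/L


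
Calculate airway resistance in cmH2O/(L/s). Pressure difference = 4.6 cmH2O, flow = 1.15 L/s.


R = dP / flow
R = 4.6 / 1.15
R = 4 cmH2O/(L/s)


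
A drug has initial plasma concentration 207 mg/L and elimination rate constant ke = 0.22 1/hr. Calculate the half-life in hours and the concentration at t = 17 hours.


t_half = ln(2) / ke = 0.693147 / 0.22 = 3.151 hr
C(t) = C0 * exp(-ke*t) = 207 * exp(-0.22*17)
C(17) = 4.917 mg/L


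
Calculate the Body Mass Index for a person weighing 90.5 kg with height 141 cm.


BMI = weight / height^2
height = 141 cm = 1.41 m
BMI = 90.5 / 1.41^2
BMI = 45.52 kg/m^2


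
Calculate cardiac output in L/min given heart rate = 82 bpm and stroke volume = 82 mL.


CO = HR * SV
CO = 82 * 82 / 1000
CO = 6.724 L/min


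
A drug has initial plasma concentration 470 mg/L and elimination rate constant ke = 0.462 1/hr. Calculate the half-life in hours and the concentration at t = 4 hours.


t_half = ln(2) / ke = 0.693147 / 0.462 = 1.5 hr
C(t) = C0 * exp(-ke*t) = 470 * exp(-0.462*4)
C(4) = 74.05 mg/L


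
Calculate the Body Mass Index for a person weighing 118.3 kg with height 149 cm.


BMI = weight / height^2
height = 149 cm = 1.49 m
BMI = 118.3 / 1.49^2
BMI = 53.29 kg/m^2


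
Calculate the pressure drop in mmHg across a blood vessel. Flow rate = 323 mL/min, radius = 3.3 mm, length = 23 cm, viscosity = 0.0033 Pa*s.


dP = 8*mu*L*Q / (pi*r^4)
Q = 323 mL/min = 5.38333e-06 m^3/s
dP = 87.7359 Pa = 87.7359 / 133.322 mmHg = 0.6581 mmHg


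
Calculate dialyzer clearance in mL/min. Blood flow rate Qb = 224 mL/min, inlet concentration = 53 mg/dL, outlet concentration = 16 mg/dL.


K = Qb * (Cb_in - Cb_out) / Cb_in
K = 224 * (53 - 16) / 53
K = 156.4 mL/min


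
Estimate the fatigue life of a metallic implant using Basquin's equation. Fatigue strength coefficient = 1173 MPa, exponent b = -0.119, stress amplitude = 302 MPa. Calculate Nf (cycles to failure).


sigma_a = sigma_f' * (2Nf)^b
2Nf = (sigma_a/sigma_f')^(1/b)
2Nf = (302/1173)^(1/-0.119)
2Nf = 89541.794
Nf = 4.477e+04


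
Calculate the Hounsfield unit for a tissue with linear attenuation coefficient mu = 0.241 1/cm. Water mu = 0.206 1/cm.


HU = ((mu_tissue - mu_water) / mu_water) * 1000
HU = ((0.241 - 0.206) / 0.206) * 1000
HU = 169.9


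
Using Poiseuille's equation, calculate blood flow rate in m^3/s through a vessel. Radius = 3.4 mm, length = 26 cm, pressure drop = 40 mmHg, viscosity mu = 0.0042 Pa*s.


Q = pi*r^4*dP / (8*mu*L)
r = 0.0034 m, L = 0.26 m
dP = 40 mmHg = 5332.88 Pa
Q = 2.5628e-04 m^3/s


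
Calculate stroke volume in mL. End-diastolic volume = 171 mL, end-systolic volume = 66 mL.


SV = EDV - ESV
SV = 171 - 66
SV = 105 mL


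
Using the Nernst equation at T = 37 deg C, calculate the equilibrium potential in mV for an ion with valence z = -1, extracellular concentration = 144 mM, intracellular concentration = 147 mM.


E = (RT/(zF)) * ln(C_out/C_in)
T = 37 + 273.15 = 310.15 K
E = (8.314 * 310.15 / (-1 * 96485)) * ln(144/147)
E = 0.5511 mV


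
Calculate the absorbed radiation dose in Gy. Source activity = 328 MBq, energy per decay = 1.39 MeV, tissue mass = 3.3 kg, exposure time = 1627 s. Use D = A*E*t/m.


A = 328 MBq = 3.2800e+08 Bq
E = 1.39 MeV = 2.22678e-13 J
D = A*E*t/m = 3.2800e+08*2.22678e-13*1627/3.3
D = 0.03601 Gy


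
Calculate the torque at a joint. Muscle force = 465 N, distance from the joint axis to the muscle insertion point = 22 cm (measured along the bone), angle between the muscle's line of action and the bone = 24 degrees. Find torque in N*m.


Torque = F * d * sin(theta)   (moment arm = d*sin(theta))
d = 22 cm = 0.22 m
Torque = 465 * 0.22 * sin(24)
Torque = 41.61 N*m


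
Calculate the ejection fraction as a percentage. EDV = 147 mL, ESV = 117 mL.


SV = EDV - ESV = 147 - 117 = 30 mL
EF = SV/EDV * 100 = 30/147 * 100
EF = 20.41%


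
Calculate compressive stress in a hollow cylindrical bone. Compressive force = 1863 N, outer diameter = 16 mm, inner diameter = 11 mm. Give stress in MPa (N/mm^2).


A = pi*(r_o^2 - r_i^2)
r_o = 8 mm, r_i = 5.5 mm
A = 106.029 mm^2
sigma = F/A = 1863 / 106.029
sigma = 17.57 MPa


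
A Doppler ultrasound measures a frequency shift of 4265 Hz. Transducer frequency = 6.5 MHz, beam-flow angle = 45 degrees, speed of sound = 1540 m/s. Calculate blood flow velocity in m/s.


v = fd * c / (2 * f0 * cos(theta))
v = 4265 * 1540 / (2 * 6.5000e+06 * cos(45))
v = 0.7145 m/s


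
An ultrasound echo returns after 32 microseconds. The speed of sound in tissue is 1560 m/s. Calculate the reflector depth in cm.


depth = c * t / 2
t = 32 us = 3.2000e-05 s
depth = 1560 * 3.2000e-05 / 2
depth = 0.02496 m = 2.496 cm


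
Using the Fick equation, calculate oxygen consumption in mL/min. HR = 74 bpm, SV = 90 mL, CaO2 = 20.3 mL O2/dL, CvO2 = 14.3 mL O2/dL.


CO = HR*SV = 74*90/1000 = 6.66 L/min
a-v O2 diff = 20.3 - 14.3 = 6 mL/dL
VO2 = CO * (CaO2-CvO2) * 10 dL/L
VO2 = 6.66 * 6 * 10
VO2 = 399.6 mL/min


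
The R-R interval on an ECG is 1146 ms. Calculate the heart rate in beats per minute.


HR = 60 / RR_interval(s)
RR = 1146 ms = 1.146 s
HR = 60 / 1.146 = 52.36 bpm


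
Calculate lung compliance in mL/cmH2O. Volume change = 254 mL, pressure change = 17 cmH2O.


C = dV / dP
C = 254 / 17
C = 14.94 mL/cmH2O


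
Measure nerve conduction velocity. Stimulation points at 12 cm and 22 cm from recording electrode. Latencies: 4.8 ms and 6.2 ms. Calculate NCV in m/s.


Distance = (22 - 12) / 100 = 0.1 m
dt = (6.2 - 4.8) / 1000 = 0.0014 s
NCV = dist / dt = 71.43 m/s


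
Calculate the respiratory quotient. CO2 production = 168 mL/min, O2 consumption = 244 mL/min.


RQ = VCO2 / VO2
RQ = 168 / 244
RQ = 0.6885


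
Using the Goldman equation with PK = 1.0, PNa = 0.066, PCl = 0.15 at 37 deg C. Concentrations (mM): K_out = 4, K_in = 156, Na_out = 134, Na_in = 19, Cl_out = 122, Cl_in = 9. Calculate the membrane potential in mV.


Vm = (RT/F)*ln((PK*Ko + PNa*Nao + PCl*Cli)/(PK*Ki + PNa*Nai + PCl*Clo))
Numer = 14.194, Denom = 175.554
Vm = -67.22 mV


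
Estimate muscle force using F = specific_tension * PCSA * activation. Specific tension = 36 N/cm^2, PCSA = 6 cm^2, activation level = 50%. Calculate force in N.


F = sigma * PCSA * activation
F = 36 * 6 * 0.5
F = 108 N


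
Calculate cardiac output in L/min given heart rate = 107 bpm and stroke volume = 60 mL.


CO = HR * SV
CO = 107 * 60 / 1000
CO = 6.42 L/min


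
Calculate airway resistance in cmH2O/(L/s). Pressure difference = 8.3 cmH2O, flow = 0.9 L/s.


R = dP / flow
R = 8.3 / 0.9
R = 9.222 cmH2O/(L/s)


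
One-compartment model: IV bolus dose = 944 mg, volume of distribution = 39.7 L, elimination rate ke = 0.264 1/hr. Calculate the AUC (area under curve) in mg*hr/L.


C0 = Dose/Vd = 944/39.7 = 23.7783 mg/L
AUC = C0/ke = 23.7783/0.264
AUC = 90.07 mg*hr/L


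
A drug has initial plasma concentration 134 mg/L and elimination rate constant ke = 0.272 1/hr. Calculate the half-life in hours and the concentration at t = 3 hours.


t_half = ln(2) / ke = 0.693147 / 0.272 = 2.548 hr
C(t) = C0 * exp(-ke*t) = 134 * exp(-0.272*3)
C(3) = 59.25 mg/L


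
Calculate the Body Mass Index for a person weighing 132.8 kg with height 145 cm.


BMI = weight / height^2
height = 145 cm = 1.45 m
BMI = 132.8 / 1.45^2
BMI = 63.16 kg/m^2


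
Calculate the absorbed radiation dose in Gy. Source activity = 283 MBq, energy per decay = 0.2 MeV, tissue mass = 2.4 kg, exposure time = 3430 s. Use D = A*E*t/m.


A = 283 MBq = 2.8300e+08 Bq
E = 0.2 MeV = 3.204e-14 J
D = A*E*t/m = 2.8300e+08*3.204e-14*3430/2.4
D = 0.01296 Gy


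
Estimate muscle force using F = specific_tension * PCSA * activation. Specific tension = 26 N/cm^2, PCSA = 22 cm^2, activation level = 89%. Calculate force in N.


F = sigma * PCSA * activation
F = 26 * 22 * 0.89
F = 509.1 N


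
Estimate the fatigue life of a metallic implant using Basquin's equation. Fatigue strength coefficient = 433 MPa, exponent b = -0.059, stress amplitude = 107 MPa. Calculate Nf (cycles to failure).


sigma_a = sigma_f' * (2Nf)^b
2Nf = (sigma_a/sigma_f')^(1/b)
2Nf = (107/433)^(1/-0.059)
2Nf = 1.9493971e+10
Nf = 9.7470e+09


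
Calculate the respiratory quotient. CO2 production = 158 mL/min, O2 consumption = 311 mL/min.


RQ = VCO2 / VO2
RQ = 158 / 311
RQ = 0.508


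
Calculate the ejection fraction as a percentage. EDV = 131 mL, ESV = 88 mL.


SV = EDV - ESV = 131 - 88 = 43 mL
EF = SV/EDV * 100 = 43/131 * 100
EF = 32.82%


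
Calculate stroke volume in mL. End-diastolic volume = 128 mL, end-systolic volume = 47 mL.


SV = EDV - ESV
SV = 128 - 47
SV = 81 mL


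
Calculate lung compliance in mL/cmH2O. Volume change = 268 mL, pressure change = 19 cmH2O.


C = dV / dP
C = 268 / 19
C = 14.11 mL/cmH2O


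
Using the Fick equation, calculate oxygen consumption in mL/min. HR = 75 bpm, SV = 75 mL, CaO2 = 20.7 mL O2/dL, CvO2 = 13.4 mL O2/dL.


CO = HR*SV = 75*75/1000 = 5.625 L/min
a-v O2 diff = 20.7 - 13.4 = 7.3 mL/dL
VO2 = CO * (CaO2-CvO2) * 10 dL/L
VO2 = 5.625 * 7.3 * 10
VO2 = 410.6 mL/min


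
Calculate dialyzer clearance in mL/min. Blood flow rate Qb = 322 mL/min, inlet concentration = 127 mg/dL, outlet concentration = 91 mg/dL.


K = Qb * (Cb_in - Cb_out) / Cb_in
K = 322 * (127 - 91) / 127
K = 91.28 mL/min


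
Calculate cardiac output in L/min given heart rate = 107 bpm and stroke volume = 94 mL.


CO = HR * SV
CO = 107 * 94 / 1000
CO = 10.06 L/min


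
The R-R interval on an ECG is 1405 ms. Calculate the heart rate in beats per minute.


HR = 60 / RR_interval(s)
RR = 1405 ms = 1.405 s
HR = 60 / 1.405 = 42.7 bpm


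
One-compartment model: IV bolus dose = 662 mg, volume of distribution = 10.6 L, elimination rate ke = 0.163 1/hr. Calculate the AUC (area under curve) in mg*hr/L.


C0 = Dose/Vd = 662/10.6 = 62.4528 mg/L
AUC = C0/ke = 62.4528/0.163
AUC = 383.1 mg*hr/L


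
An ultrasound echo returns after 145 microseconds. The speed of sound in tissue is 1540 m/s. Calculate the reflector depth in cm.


depth = c * t / 2
t = 145 us = 1.4500e-04 s
depth = 1540 * 1.4500e-04 / 2
depth = 0.11165 m = 11.165 cm


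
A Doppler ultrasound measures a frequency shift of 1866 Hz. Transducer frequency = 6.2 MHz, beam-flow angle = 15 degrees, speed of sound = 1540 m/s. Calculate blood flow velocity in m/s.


v = fd * c / (2 * f0 * cos(theta))
v = 1866 * 1540 / (2 * 6.2000e+06 * cos(15))
v = 0.2399 m/s


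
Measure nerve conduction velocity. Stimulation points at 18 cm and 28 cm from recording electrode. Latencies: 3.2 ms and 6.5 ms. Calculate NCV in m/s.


Distance = (28 - 18) / 100 = 0.1 m
dt = (6.5 - 3.2) / 1000 = 0.0033 s
NCV = dist / dt = 30.3 m/s


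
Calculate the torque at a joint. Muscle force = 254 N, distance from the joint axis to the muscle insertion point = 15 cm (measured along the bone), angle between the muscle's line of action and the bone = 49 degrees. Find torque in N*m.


Torque = F * d * sin(theta)   (moment arm = d*sin(theta))
d = 15 cm = 0.15 m
Torque = 254 * 0.15 * sin(49)
Torque = 28.75 N*m


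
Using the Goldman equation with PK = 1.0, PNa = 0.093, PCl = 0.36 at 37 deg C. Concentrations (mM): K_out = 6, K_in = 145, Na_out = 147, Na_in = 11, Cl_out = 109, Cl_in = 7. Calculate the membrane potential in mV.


Vm = (RT/F)*ln((PK*Ko + PNa*Nao + PCl*Cli)/(PK*Ki + PNa*Nai + PCl*Clo))
Numer = 22.191, Denom = 185.263
Vm = -56.71 mV


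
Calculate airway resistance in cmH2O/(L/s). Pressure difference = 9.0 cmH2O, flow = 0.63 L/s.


R = dP / flow
R = 9.0 / 0.63
R = 14.29 cmH2O/(L/s)


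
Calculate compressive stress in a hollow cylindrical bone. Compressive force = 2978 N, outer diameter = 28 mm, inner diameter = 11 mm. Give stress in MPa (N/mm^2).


A = pi*(r_o^2 - r_i^2)
r_o = 14 mm, r_i = 5.5 mm
A = 520.719 mm^2
sigma = F/A = 2978 / 520.719
sigma = 5.719 MPa


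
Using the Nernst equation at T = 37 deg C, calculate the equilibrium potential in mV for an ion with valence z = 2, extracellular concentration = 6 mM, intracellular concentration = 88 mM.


E = (RT/(zF)) * ln(C_out/C_in)
T = 37 + 273.15 = 310.15 K
E = (8.314 * 310.15 / (2 * 96485)) * ln(6/88)
E = -35.89 mV


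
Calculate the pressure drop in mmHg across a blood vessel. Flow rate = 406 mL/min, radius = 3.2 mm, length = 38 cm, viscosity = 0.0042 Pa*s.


dP = 8*mu*L*Q / (pi*r^4)
Q = 406 mL/min = 6.76667e-06 m^3/s
dP = 262.27 Pa = 262.27 / 133.322 mmHg = 1.967 mmHg


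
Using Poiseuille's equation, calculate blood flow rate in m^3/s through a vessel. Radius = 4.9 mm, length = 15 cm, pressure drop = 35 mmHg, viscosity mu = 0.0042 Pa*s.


Q = pi*r^4*dP / (8*mu*L)
r = 0.0049 m, L = 0.15 m
dP = 35 mmHg = 4666.27 Pa
Q = 0.001677 m^3/s


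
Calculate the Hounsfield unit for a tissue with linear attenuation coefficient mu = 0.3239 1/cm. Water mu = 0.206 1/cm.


HU = ((mu_tissue - mu_water) / mu_water) * 1000
HU = ((0.3239 - 0.206) / 0.206) * 1000
HU = 572.3


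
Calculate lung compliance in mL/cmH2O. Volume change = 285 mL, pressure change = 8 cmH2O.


C = dV / dP
C = 285 / 8
C = 35.62 mL/cmH2O


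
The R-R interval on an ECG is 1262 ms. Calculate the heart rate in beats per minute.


HR = 60 / RR_interval(s)
RR = 1262 ms = 1.262 s
HR = 60 / 1.262 = 47.54 bpm


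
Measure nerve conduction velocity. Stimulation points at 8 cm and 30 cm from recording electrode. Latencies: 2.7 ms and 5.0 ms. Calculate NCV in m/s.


Distance = (30 - 8) / 100 = 0.22 m
dt = (5.0 - 2.7) / 1000 = 0.0023 s
NCV = dist / dt = 95.65 m/s


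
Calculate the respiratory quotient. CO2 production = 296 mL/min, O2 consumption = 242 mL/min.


RQ = VCO2 / VO2
RQ = 296 / 242
RQ = 1.223


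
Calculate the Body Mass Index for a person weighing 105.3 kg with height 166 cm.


BMI = weight / height^2
height = 166 cm = 1.66 m
BMI = 105.3 / 1.66^2
BMI = 38.21 kg/m^2


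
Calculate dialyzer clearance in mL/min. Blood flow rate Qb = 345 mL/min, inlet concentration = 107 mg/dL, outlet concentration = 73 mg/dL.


K = Qb * (Cb_in - Cb_out) / Cb_in
K = 345 * (107 - 73) / 107
K = 109.6 mL/min


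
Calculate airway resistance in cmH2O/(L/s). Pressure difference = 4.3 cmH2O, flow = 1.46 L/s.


R = dP / flow
R = 4.3 / 1.46
R = 2.945 cmH2O/(L/s)


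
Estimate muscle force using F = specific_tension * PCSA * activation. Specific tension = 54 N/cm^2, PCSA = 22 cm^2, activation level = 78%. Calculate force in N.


F = sigma * PCSA * activation
F = 54 * 22 * 0.78
F = 926.6 N


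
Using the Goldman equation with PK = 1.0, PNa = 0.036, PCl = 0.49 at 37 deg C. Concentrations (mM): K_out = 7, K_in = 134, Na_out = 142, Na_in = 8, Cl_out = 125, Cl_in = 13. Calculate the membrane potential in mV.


Vm = (RT/F)*ln((PK*Ko + PNa*Nao + PCl*Cli)/(PK*Ki + PNa*Nai + PCl*Clo))
Numer = 18.482, Denom = 195.538
Vm = -63.04 mV


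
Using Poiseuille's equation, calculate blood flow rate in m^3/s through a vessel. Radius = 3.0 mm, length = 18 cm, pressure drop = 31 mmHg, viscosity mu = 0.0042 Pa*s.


Q = pi*r^4*dP / (8*mu*L)
r = 0.003 m, L = 0.18 m
dP = 31 mmHg = 4132.982 Pa
Q = 1.7389e-04 m^3/s


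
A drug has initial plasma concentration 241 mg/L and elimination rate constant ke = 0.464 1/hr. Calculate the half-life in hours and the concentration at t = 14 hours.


t_half = ln(2) / ke = 0.693147 / 0.464 = 1.494 hr
C(t) = C0 * exp(-ke*t) = 241 * exp(-0.464*14)
C(14) = 0.3638 mg/L


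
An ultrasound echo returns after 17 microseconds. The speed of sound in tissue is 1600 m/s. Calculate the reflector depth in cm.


depth = c * t / 2
t = 17 us = 1.7000e-05 s
depth = 1600 * 1.7000e-05 / 2
depth = 0.0136 m = 1.36 cm


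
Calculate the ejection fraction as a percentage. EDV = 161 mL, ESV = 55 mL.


SV = EDV - ESV = 161 - 55 = 106 mL
EF = SV/EDV * 100 = 106/161 * 100
EF = 65.84%


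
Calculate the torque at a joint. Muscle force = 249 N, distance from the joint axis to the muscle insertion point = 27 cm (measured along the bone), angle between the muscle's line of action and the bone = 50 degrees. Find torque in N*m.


Torque = F * d * sin(theta)   (moment arm = d*sin(theta))
d = 27 cm = 0.27 m
Torque = 249 * 0.27 * sin(50)
Torque = 51.5 N*m


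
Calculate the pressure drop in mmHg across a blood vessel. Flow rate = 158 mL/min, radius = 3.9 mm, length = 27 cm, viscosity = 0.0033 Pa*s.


dP = 8*mu*L*Q / (pi*r^4)
Q = 158 mL/min = 2.63333e-06 m^3/s
dP = 25.8264 Pa = 25.8264 / 133.322 mmHg = 0.1937 mmHg


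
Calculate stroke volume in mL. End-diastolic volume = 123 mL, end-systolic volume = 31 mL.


SV = EDV - ESV
SV = 123 - 31
SV = 92 mL


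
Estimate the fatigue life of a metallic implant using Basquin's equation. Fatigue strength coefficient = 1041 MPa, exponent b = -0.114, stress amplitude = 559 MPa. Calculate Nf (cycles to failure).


sigma_a = sigma_f' * (2Nf)^b
2Nf = (sigma_a/sigma_f')^(1/b)
2Nf = (559/1041)^(1/-0.114)
2Nf = 233.75584
Nf = 116.9


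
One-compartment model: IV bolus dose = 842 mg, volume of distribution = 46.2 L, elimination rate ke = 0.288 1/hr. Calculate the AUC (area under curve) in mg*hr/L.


C0 = Dose/Vd = 842/46.2 = 18.2251 mg/L
AUC = C0/ke = 18.2251/0.288
AUC = 63.28 mg*hr/L


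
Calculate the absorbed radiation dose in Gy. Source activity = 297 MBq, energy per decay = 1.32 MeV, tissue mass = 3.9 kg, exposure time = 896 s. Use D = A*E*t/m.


A = 297 MBq = 2.9700e+08 Bq
E = 1.32 MeV = 2.11464e-13 J
D = A*E*t/m = 2.9700e+08*2.11464e-13*896/3.9
D = 0.01443 Gy


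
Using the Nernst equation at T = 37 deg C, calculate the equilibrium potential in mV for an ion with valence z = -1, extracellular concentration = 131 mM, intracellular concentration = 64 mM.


E = (RT/(zF)) * ln(C_out/C_in)
T = 37 + 273.15 = 310.15 K
E = (8.314 * 310.15 / (-1 * 96485)) * ln(131/64)
E = -19.14 mV


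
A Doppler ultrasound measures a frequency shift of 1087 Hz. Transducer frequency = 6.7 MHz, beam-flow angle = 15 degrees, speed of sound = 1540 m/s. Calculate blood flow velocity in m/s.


v = fd * c / (2 * f0 * cos(theta))
v = 1087 * 1540 / (2 * 6.7000e+06 * cos(15))
v = 0.1293 m/s


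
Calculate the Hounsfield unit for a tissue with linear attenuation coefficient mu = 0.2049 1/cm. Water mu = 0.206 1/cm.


HU = ((mu_tissue - mu_water) / mu_water) * 1000
HU = ((0.2049 - 0.206) / 0.206) * 1000
HU = -5.34


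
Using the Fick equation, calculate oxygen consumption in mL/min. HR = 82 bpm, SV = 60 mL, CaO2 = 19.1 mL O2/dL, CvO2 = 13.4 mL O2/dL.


CO = HR*SV = 82*60/1000 = 4.92 L/min
a-v O2 diff = 19.1 - 13.4 = 5.7 mL/dL
VO2 = CO * (CaO2-CvO2) * 10 dL/L
VO2 = 4.92 * 5.7 * 10
VO2 = 280.4 mL/min


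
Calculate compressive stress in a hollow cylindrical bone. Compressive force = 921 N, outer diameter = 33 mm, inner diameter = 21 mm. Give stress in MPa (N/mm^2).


A = pi*(r_o^2 - r_i^2)
r_o = 16.5 mm, r_i = 10.5 mm
A = 508.938 mm^2
sigma = F/A = 921 / 508.938
sigma = 1.81 MPa


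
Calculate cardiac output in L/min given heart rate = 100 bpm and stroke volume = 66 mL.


CO = HR * SV
CO = 100 * 66 / 1000
CO = 6.6 L/min


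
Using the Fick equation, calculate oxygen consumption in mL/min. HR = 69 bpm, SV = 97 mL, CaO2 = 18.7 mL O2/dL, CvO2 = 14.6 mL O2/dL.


CO = HR*SV = 69*97/1000 = 6.693 L/min
a-v O2 diff = 18.7 - 14.6 = 4.1 mL/dL
VO2 = CO * (CaO2-CvO2) * 10 dL/L
VO2 = 6.693 * 4.1 * 10
VO2 = 274.4 mL/min


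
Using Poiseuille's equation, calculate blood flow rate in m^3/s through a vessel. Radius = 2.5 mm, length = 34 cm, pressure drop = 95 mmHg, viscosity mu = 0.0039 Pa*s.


Q = pi*r^4*dP / (8*mu*L)
r = 0.0025 m, L = 0.34 m
dP = 95 mmHg = 12665.59 Pa
Q = 1.4652e-04 m^3/s


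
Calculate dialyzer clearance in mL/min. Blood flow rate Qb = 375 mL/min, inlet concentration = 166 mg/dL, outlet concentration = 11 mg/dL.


K = Qb * (Cb_in - Cb_out) / Cb_in
K = 375 * (166 - 11) / 166
K = 350.2 mL/min


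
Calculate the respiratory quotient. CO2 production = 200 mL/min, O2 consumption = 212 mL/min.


RQ = VCO2 / VO2
RQ = 200 / 212
RQ = 0.9434


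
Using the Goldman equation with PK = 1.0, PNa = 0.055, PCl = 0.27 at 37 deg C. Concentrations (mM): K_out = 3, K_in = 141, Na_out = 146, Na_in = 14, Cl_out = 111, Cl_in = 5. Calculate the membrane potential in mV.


Vm = (RT/F)*ln((PK*Ko + PNa*Nao + PCl*Cli)/(PK*Ki + PNa*Nai + PCl*Clo))
Numer = 12.38, Denom = 171.74
Vm = -70.28 mV


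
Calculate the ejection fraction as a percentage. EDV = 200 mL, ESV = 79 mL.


SV = EDV - ESV = 200 - 79 = 121 mL
EF = SV/EDV * 100 = 121/200 * 100
EF = 60.5%


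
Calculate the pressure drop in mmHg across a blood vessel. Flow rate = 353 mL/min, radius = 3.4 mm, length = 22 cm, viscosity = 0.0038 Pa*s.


dP = 8*mu*L*Q / (pi*r^4)
Q = 353 mL/min = 5.88333e-06 m^3/s
dP = 93.7247 Pa = 93.7247 / 133.322 mmHg = 0.703 mmHg


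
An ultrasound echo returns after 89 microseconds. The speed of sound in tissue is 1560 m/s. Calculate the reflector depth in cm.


depth = c * t / 2
t = 89 us = 8.9000e-05 s
depth = 1560 * 8.9000e-05 / 2
depth = 0.06942 m = 6.942 cm


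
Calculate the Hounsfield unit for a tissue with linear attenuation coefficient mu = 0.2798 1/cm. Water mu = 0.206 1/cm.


HU = ((mu_tissue - mu_water) / mu_water) * 1000
HU = ((0.2798 - 0.206) / 0.206) * 1000
HU = 358.3


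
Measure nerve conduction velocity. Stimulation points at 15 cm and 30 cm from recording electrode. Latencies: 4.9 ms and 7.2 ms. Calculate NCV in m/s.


Distance = (30 - 15) / 100 = 0.15 m
dt = (7.2 - 4.9) / 1000 = 0.0023 s
NCV = dist / dt = 65.22 m/s
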